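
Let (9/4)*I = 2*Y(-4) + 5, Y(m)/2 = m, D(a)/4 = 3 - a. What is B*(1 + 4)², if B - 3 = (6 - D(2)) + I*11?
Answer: -10975/9 ≈ -1219.4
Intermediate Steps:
D(a) = 12 - 4*a (D(a) = 4*(3 - a) = 12 - 4*a)
Y(m) = 2*m
I = -44/9 (I = 4*(2*(2*(-4)) + 5)/9 = 4*(2*(-8) + 5)/9 = 4*(-16 + 5)/9 = (4/9)*(-11) = -44/9 ≈ -4.8889)
B = -439/9 (B = 3 + ((6 - (12 - 4*2)) - 44/9*11) = 3 + ((6 - (12 - 8)) - 484/9) = 3 + ((6 - 1*4) - 484/9) = 3 + ((6 - 4) - 484/9) = 3 + (2 - 484/9) = 3 - 466/9 = -439/9 ≈ -48.778)
B*(1 + 4)² = -439*(1 + 4)²/9 = -439/9*5² = -439/9*25 = -10975/9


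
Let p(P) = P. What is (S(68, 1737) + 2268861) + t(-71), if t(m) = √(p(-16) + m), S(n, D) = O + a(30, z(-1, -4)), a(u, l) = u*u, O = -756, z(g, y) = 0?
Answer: 2269005 + I*√87 ≈ 2.269e+6 + 9.3274*I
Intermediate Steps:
a(u, l) = u²
S(n, D) = 144 (S(n, D) = -756 + 30² = -756 + 900 = 144)
t(m) = √(-16 + m)
(S(68, 1737) + 2268861) + t(-71) = (144 + 2268861) + √(-16 - 71) = 2269005 + √(-87) = 2269005 + I*√87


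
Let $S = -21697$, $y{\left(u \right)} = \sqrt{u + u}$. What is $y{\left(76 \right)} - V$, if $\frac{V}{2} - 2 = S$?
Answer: $43390 + 2 \sqrt{38} \approx 43402.0$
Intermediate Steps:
$y{\left(u \right)} = \sqrt{2} \sqrt{u}$ ($y{\left(u \right)} = \sqrt{2 u} = \sqrt{2} \sqrt{u}$)
$V = -43390$ ($V = 4 + 2 \left(-21697\right) = 4 - 43394 = -43390$)
$y{\left(76 \right)} - V = \sqrt{2} \sqrt{76} - -43390 = \sqrt{2} \cdot 2 \sqrt{19} + 43390 = 2 \sqrt{38} + 43390 = 43390 + 2 \sqrt{38}$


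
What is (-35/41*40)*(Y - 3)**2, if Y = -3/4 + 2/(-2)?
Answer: -63175/82 ≈ -770.43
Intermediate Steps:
Y = -7/4 (Y = -3*1/4 + 2*(-1/2) = -3/4 - 1 = -7/4 ≈ -1.7500)
(-35/41*40)*(Y - 3)**2 = (-35/41*40)*(-7/4 - 3)**2 = (-35*1/41*40)*(-19/4)**2 = -35/41*40*(361/16) = -1400/41*361/16 = -63175/82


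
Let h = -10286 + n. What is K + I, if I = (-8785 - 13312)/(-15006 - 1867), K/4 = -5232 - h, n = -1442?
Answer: 438450129/16873 ≈ 25985.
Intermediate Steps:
h = -11728 (h = -10286 - 1442 = -11728)
K = 25984 (K = 4*(-5232 - 1*(-11728)) = 4*(-5232 + 11728) = 4*6496 = 25984)
I = 22097/16873 (I = -22097/(-16873) = -22097*(-1/16873) = 22097/16873 ≈ 1.3096)
K + I = 25984 + 22097/16873 = 438450129/16873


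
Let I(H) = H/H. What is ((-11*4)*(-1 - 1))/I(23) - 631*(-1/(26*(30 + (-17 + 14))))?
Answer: 62407/702 ≈ 88.899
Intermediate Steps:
I(H) = 1
((-11*4)*(-1 - 1))/I(23) - 631*(-1/(26*(30 + (-17 + 14)))) = ((-11*4)*(-1 - 1))/1 - 631*(-1/(26*(30 + (-17 + 14)))) = -44*(-2)*1 - 631*(-1/(26*(30 - 3))) = 88*1 - 631/(27*(-26)) = 88 - 631/(-702) = 88 - 631*(-1/702) = 88 + 631/702 = 62407/702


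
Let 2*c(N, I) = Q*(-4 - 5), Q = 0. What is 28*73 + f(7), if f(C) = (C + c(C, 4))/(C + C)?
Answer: 4089/2 ≈ 2044.5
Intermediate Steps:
c(N, I) = 0 (c(N, I) = (0*(-4 - 5))/2 = (0*(-9))/2 = (½)*0 = 0)
f(C) = ½ (f(C) = (C + 0)/(C + C) = C/((2*C)) = C*(1/(2*C)) = ½)
28*73 + f(7) = 28*73 + ½ = 2044 + ½ = 4089/2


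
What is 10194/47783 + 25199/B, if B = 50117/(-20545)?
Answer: -24737391127567/2394740611 ≈ -10330.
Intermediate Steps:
B = -50117/20545 (B = 50117*(-1/20545) = -50117/20545 ≈ -2.4394)
10194/47783 + 25199/B = 10194/47783 + 25199/(-50117/20545) = 10194*(1/47783) + 25199*(-20545/50117) = 10194/47783 - 517713455/50117 = -24737391127567/2394740611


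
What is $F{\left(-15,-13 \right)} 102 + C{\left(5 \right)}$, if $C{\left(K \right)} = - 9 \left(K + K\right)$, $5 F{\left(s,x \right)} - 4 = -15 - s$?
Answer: $- \frac{42}{5} \approx -8.4$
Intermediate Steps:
$F{\left(s,x \right)} = - \frac{11}{5} - \frac{s}{5}$ ($F{\left(s,x \right)} = \frac{4}{5} + \frac{-15 - s}{5} = \frac{4}{5} - \left(3 + \frac{s}{5}\right) = - \frac{11}{5} - \frac{s}{5}$)
$C{\left(K \right)} = - 18 K$ ($C{\left(K \right)} = - 9 \cdot 2 K = - 18 K$)
$F{\left(-15,-13 \right)} 102 + C{\left(5 \right)} = \left(- \frac{11}{5} - -3\right) 102 - 90 = \left(- \frac{11}{5} + 3\right) 102 - 90 = \frac{4}{5} \cdot 102 - 90 = \frac{408}{5} - 90 = - \frac{42}{5}$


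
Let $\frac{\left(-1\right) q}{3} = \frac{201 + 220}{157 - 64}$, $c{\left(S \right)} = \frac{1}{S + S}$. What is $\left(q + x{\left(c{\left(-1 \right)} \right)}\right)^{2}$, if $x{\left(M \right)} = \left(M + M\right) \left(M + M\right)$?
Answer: $\frac{152100}{961} \approx 158.27$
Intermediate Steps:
$c{\left(S \right)} = \frac{1}{2 S}$
$x{\left(M \right)} = 4 M^{2}$ ($x{\left(M \right)} = 2 M 2 M = 4 M^{2}$)
$q = - \frac{421}{31}$ ($q = - 3 \frac{201 + 220}{157 - 64} = - 3 \cdot \frac{421}{93} = - 3 \cdot 421 \cdot \frac{1}{93} = \left(-3\right) \frac{421}{93} = - \frac{421}{31} \approx -13.581$)
$\left(q + x{\left(c{\left(-1 \right)} \right)}\right)^{2} = \left(- \frac{421}{31} + 4 \left(\frac{1}{2 \left(-1\right)}\right)^{2}\right)^{2} = \left(- \frac{421}{31} + 4 \left(\frac{1}{2} \left(-1\right)\right)^{2}\right)^{2} = \left(- \frac{421}{31} + 4 \left(- \frac{1}{2}\right)^{2}\right)^{2} = \left(- \frac{421}{31} + 4 \cdot \frac{1}{4}\right)^{2} = \left(- \frac{421}{31} + 1\right)^{2} = \left(- \frac{390}{31}\right)^{2} = \frac{152100}{961}$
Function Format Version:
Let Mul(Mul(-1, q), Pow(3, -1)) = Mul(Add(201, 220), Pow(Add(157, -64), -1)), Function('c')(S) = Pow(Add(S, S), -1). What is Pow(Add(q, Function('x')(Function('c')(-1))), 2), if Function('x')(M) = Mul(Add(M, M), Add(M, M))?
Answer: Rational(152100, 961) ≈ 158.27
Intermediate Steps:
Function('c')(S) = Mul(Rational(1, 2), Pow(S, -1)) (Function('c')(S) = Pow(Mul(2, S), -1) = Mul(Rational(1, 2), Pow(S, -1)))
Function('x')(M) = Mul(4, Pow(M, 2)) (Function('x')(M) = Mul(Mul(2, M), Mul(2, M)) = Mul(4, Pow(M, 2)))
q = Rational(-421, 31) (q = Mul(-3, Mul(Add(201, 220), Pow(Add(157, -64), -1))) = Mul(-3, Mul(421, Pow(93, -1))) = Mul(-3, Mul(421, Rational(1, 93))) = Mul(-3, Rational(421, 93)) = Rational(-421, 31) ≈ -13.581)
Pow(Add(q, Function('x')(Function('c')(-1))), 2) = Pow(Add(Rational(-421, 31), Mul(4, Pow(Mul(Rational(1, 2), Pow(-1, -1)), 2))), 2) = Pow(Add(Rational(-421, 31), Mul(4, Pow(Mul(Rational(1, 2), -1), 2))), 2) = Pow(Add(Rational(-421, 31), Mul(4, Pow(Rational(-1, 2), 2))), 2) = Pow(Add(Rational(-421, 31), Mul(4, Rational(1, 4))), 2) = Pow(Add(Rational(-421, 31), 1), 2) = Pow(Rational(-390, 31), 2) = Rational(152100, 961)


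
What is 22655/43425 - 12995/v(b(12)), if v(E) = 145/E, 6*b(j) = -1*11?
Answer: 83027953/503730 ≈ 164.83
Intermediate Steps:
b(j) = -11/6 (b(j) = (-1*11)/6 = (⅙)*(-11) = -11/6)
22655/43425 - 12995/v(b(12)) = 22655/43425 - 12995/(145/(-11/6)) = 22655*(1/43425) - 12995/(145*(-6/11)) = 4531/8685 - 12995/(-870/11) = 4531/8685 - 12995*(-11/870) = 4531/8685 + 28589/174 = 83027953/503730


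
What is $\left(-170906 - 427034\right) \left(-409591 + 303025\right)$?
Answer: $63720074040$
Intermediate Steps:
$\left(-170906 - 427034\right) \left(-409591 + 303025\right) = \left(-597940\right) \left(-106566\right) = 63720074040$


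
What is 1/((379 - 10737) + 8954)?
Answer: -1/1404 ≈ -0.00071225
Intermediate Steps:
1/((379 - 10737) + 8954) = 1/(-10358 + 8954) = 1/(-1404) = -1/1404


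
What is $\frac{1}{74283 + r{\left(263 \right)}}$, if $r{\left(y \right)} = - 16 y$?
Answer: $\frac{1}{70075} \approx 1.427 \cdot 10^{-5}$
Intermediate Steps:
$\frac{1}{74283 + r{\left(263 \right)}} = \frac{1}{74283 - 4208} = \frac{1}{70075}$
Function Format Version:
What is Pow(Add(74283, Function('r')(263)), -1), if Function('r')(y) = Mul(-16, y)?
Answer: Rational(1, 70075) ≈ 1.4270e-5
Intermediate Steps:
Pow(Add(74283, Function('r')(263)), -1) = Pow(Add(74283, Mul(-16, 263)), -1) = Pow(Add(74283, -4208), -1) = Pow(70075, -1) = Rational(1, 70075)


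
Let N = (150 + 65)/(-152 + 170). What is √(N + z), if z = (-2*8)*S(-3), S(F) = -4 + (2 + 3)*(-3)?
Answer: 11*√94/6 ≈ 17.775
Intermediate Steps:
S(F) = -19 (S(F) = -4 + 5*(-3) = -4 - 15 = -19)
z = 304 (z = -2*8*(-19) = -16*(-19) = 304)
N = 215/18 ≈ 11.944
√(N + z) = √(215/18 + 304) = √(5687/18) = 11*√94/6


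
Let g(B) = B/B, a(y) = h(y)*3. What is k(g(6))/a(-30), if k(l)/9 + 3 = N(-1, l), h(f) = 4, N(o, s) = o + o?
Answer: -15/4 ≈ -3.7500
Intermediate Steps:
N(o, s) = 2*o
a(y) = 12 (a(y) = 4*3 = 12)
g(B) = 1
k(l) = -45 (k(l) = -27 + 9*(2*(-1)) = -27 + 9*(-2) = -27 - 18 = -45)
k(g(6))/a(-30) = -45/12 = -45*1/12 = -15/4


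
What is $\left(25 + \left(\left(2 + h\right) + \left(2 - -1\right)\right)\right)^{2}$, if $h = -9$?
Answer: $441$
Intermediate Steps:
$\left(25 + \left(\left(2 + h\right) + \left(2 - -1\right)\right)\right)^{2} = \left(25 + \left(\left(2 - 9\right) + \left(2 - -1\right)\right)\right)^{2} = \left(25 + \left(-7 + \left(2 + 1\right)\right)\right)^{2} = \left(25 + \left(-7 + 3\right)\right)^{2} = \left(25 - 4\right)^{2} = 21^{2} = 441$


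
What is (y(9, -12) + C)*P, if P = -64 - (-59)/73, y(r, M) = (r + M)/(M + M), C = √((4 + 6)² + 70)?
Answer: -4613/584 - 4613*√170/73 ≈ -831.82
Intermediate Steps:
C = √170 (C = √(10² + 70) = √(100 + 70) = √170 ≈ 13.038)
y(r, M) = (M + r)/(2*M) (y(r, M) = (M + r)/((2*M)) = (M + r)*(1/(2*M)) = (M + r)/(2*M))
P = -4613/73 (P = -64 - (-59)/73 = -64 - 1*(-59/73) = -64 + 59/73 = -4613/73 ≈ -63.192)
(y(9, -12) + C)*P = ((½)*(-12 + 9)/(-12) + √170)*(-4613/73) = ((½)*(-1/12)*(-3) + √170)*(-4613/73) = (⅛ + √170)*(-4613/73) = -4613/584 - 4613*√170/73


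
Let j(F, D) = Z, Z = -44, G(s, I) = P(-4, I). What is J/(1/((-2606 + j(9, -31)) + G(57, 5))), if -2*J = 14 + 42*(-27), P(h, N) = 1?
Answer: -1483440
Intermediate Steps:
G(s, I) = 1
j(F, D) = -44
J = 560 (J = -(14 + 42*(-27))/2 = -(14 - 1134)/2 = -½*(-1120) = 560)
J/(1/((-2606 + j(9, -31)) + G(57, 5))) = 560/(1/((-2606 - 44) + 1)) = 560/(1/(-2650 + 1)) = 560/(1/(-2649)) = 560/(-1/2649) = 560*(-2649) = -1483440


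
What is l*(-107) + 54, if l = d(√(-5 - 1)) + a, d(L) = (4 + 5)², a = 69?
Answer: -15996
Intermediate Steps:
d(L) = 81 (d(L) = 9² = 81)
l = 150 (l = 81 + 69 = 150)
l*(-107) + 54 = 150*(-107) + 54 = -16050 + 54 = -15996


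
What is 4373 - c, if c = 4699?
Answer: -326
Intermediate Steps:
4373 - c = 4373 - 1*4699 = 4373 - 4699 = -326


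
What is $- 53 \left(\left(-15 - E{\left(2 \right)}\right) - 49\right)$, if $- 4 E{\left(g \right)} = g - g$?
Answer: $3392$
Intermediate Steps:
$E{\left(g \right)} = 0$ ($E{\left(g \right)} = - \frac{g - g}{4} = \left(- \frac{1}{4}\right) 0 = 0$)
$- 53 \left(\left(-15 - E{\left(2 \right)}\right) - 49\right) = - 53 \left(\left(-15 - 0\right) - 49\right) = - 53 \left(\left(-15 + 0\right) - 49\right) = - 53 \left(-15 - 49\right) = \left(-53\right) \left(-64\right) = 3392$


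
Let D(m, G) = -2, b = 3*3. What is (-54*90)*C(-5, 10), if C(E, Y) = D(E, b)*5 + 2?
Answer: 38880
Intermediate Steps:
b = 9
C(E, Y) = -8 (C(E, Y) = -2*5 + 2 = -10 + 2 = -8)
(-54*90)*C(-5, 10) = -54*90*(-8) = -4860*(-8) = 38880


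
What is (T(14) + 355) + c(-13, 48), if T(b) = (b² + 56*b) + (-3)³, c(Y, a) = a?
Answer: 1356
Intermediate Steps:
T(b) = -27 + b² + 56*b (T(b) = (b² + 56*b) - 27 = -27 + b² + 56*b)
(T(14) + 355) + c(-13, 48) = ((-27 + 14² + 56*14) + 355) + 48 = ((-27 + 196 + 784) + 355) + 48 = (953 + 355) + 48 = 1308 + 48 = 1356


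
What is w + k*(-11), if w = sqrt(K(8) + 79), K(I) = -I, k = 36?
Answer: -396 + sqrt(71) ≈ -387.57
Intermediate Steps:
w = sqrt(71) (w = sqrt(-1*8 + 79) = sqrt(-8 + 79) = sqrt(71) ≈ 8.4261)
w + k*(-11) = sqrt(71) + 36*(-11) = sqrt(71) - 396 = -396 + sqrt(71)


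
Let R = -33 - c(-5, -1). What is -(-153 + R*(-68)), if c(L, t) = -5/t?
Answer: -2431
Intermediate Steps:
R = -38 (R = -33 - (-5)/(-1) = -33 - (-5)*(-1) = -33 - 1*5 = -33 - 5 = -38)
-(-153 + R*(-68)) = -(-153 - 38*(-68)) = -(-153 + 2584) = -1*2431 = -2431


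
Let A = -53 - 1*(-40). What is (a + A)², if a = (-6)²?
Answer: 529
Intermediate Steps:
A = -13 (A = -53 + 40 = -13)
a = 36
(a + A)² = (36 - 13)² = 23² = 529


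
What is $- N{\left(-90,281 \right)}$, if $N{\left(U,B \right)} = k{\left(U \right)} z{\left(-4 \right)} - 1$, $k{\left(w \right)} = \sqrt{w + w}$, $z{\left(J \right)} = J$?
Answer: $1 + 24 i \sqrt{5} \approx 1.0 + 53.666 i$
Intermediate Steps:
$k{\left(w \right)} = \sqrt{2} \sqrt{w}$ ($k{\left(w \right)} = \sqrt{2 w} = \sqrt{2} \sqrt{w}$)
$N{\left(U,B \right)} = -1 - 4 \sqrt{2} \sqrt{U}$ ($N{\left(U,B \right)} = \sqrt{2} \sqrt{U} \left(-4\right) - 1 = - 4 \sqrt{2} \sqrt{U} - 1 = -1 - 4 \sqrt{2} \sqrt{U}$)
$- N{\left(-90,281 \right)} = - (-1 - 4 \sqrt{2} \sqrt{-90}) = - (-1 - 4 \sqrt{2} \cdot 3 i \sqrt{10}) = - (-1 - 24 i \sqrt{5}) = 1 + 24 i \sqrt{5}$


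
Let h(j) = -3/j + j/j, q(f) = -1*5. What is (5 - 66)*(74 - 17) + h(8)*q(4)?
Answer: -27841/8 ≈ -3480.1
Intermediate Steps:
q(f) = -5
h(j) = 1 - 3/j (h(j) = -3/j + 1 = 1 - 3/j)
(5 - 66)*(74 - 17) + h(8)*q(4) = (5 - 66)*(74 - 17) + ((-3 + 8)/8)*(-5) = -61*57 + ((⅛)*5)*(-5) = -3477 + (5/8)*(-5) = -3477 - 25/8 = -27841/8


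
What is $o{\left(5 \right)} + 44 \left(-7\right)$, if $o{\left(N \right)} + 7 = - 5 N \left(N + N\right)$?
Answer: $-565$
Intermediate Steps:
$o{\left(N \right)} = -7 - 10 N^{2}$ ($o{\left(N \right)} = -7 + - 5 N \left(N + N\right) = -7 + - 5 N 2 N = -7 - 10 N^{2}$)
$o{\left(5 \right)} + 44 \left(-7\right) = \left(-7 - 10 \cdot 5^{2}\right) + 44 \left(-7\right) = \left(-7 - 250\right) - 308 = -257 - 308 = -565$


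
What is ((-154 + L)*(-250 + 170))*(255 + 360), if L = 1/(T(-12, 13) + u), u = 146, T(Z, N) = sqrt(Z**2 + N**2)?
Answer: 53042782400/7001 + 16400*sqrt(313)/7001 ≈ 7.5765e+6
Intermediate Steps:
T(Z, N) = sqrt(N**2 + Z**2)
L = 1/(146 + sqrt(313)) (L = 1/(sqrt(13**2 + (-12)**2) + 146) = 1/(sqrt(169 + 144) + 146) = 1/(sqrt(313) + 146) = 1/(146 + sqrt(313)) ≈ 0.0061090)
((-154 + L)*(-250 + 170))*(255 + 360) = ((-154 + (146/21003 - sqrt(313)/21003))*(-250 + 170))*(255 + 360) = ((-3234316/21003 - sqrt(313)/21003)*(-80))*615 = (258745280/21003 + 80*sqrt(313)/21003)*615 = 53042782400/7001 + 16400*sqrt(313)/7001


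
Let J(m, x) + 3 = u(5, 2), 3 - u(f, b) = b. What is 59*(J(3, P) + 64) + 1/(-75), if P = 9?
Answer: 274349/75 ≈ 3658.0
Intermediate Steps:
u(f, b) = 3 - b
J(m, x) = -2 (J(m, x) = -3 + (3 - 1*2) = -3 + (3 - 2) = -3 + 1 = -2)
59*(J(3, P) + 64) + 1/(-75) = 59*(-2 + 64) + 1/(-75) = 59*62 - 1/75 = 3658 - 1/75 = 274349/75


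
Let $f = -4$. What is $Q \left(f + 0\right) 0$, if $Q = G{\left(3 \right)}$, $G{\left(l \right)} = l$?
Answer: $0$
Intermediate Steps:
$Q = 3$
$Q \left(f + 0\right) 0 = 3 \left(-4 + 0\right) 0 = 3 \left(-4\right) 0 = \left(-12\right) 0 = 0$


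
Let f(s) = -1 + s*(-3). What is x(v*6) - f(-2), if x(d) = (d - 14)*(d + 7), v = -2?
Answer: 125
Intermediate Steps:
f(s) = -1 - 3*s
x(d) = (-14 + d)*(7 + d)
x(v*6) - f(-2) = (-98 + (-2*6)² - (-14)*6) - (-1 - 3*(-2)) = (-98 + (-12)² - 7*(-12)) - (-1 + 6) = (-98 + 144 + 84) - 1*5 = 130 - 5 = 125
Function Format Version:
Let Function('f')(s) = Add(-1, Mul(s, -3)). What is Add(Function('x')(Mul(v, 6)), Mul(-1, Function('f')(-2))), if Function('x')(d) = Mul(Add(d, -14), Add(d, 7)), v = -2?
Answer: 125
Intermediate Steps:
Function('f')(s) = Add(-1, Mul(-3, s))
Function('x')(d) = Mul(Add(-14, d), Add(7, d))
Add(Function('x')(Mul(v, 6)), Mul(-1, Function('f')(-2))) = Add(Add(-98, Pow(Mul(-2, 6), 2), Mul(-7, Mul(-2, 6))), Mul(-1, Add(-1, Mul(-3, -2)))) = Add(Add(-98, Pow(-12, 2), Mul(-7, -12)), Mul(-1, Add(-1, 6))) = Add(Add(-98, 144, 84), Mul(-1, 5)) = Add(130, -5) = 125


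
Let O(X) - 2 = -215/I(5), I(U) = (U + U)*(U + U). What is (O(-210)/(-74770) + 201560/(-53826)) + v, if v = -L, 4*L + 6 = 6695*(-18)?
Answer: 1212411994994539/40245700200 ≈ 30125.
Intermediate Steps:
I(U) = 4*U**2 (I(U) = (2*U)*(2*U) = 4*U**2)
O(X) = -3/20 (O(X) = 2 - 215/(4*5**2) = 2 - 215/(4*25) = 2 - 215/100 = 2 - 215*1/100 = 2 - 43/20 = -3/20)
L = -30129 (L = -3/2 + (6695*(-18))/4 = -3/2 + (1/4)*(-120510) = -3/2 - 60255/2 = -30129)
v = 30129 (v = -1*(-30129) = 30129)
(O(-210)/(-74770) + 201560/(-53826)) + v = (-3/20/(-74770) + 201560/(-53826)) + 30129 = (-3/20*(-1/74770) + 201560*(-1/53826)) + 30129 = (3/1495400 - 100780/26913) + 30129 = -150706331261/40245700200 + 30129 = 1212411994994539/40245700200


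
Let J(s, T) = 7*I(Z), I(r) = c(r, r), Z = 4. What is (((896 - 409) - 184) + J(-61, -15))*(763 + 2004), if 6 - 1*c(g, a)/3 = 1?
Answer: 1128936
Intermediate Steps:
c(g, a) = 15 (c(g, a) = 18 - 3*1 = 18 - 3 = 15)
I(r) = 15
J(s, T) = 105 (J(s, T) = 7*15 = 105)
(((896 - 409) - 184) + J(-61, -15))*(763 + 2004) = (((896 - 409) - 184) + 105)*(763 + 2004) = ((487 - 184) + 105)*2767 = (303 + 105)*2767 = 408*2767 = 1128936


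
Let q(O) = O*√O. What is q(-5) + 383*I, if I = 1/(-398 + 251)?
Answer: -383/147 - 5*I*√5 ≈ -2.6054 - 11.18*I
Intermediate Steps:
I = -1/147 (I = 1/(-147) = -1/147 ≈ -0.0068027)
q(O) = O^(3/2)
q(-5) + 383*I = (-5)^(3/2) + 383*(-1/147) = -5*I*√5 - 383/147 = -383/147 - 5*I*√5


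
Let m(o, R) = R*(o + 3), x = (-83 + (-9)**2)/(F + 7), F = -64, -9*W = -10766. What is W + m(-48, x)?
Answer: 204284/171 ≈ 1194.6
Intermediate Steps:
W = 10766/9 (W = -1/9*(-10766) = 10766/9 ≈ 1196.2)
x = 2/57 (x = (-83 + (-9)**2)/(-64 + 7) = (-83 + 81)/(-57) = -2*(-1/57) = 2/57 ≈ 0.035088)
m(o, R) = R*(3 + o)
W + m(-48, x) = 10766/9 + 2*(3 - 48)/57 = 10766/9 + (2/57)*(-45) = 10766/9 - 30/19 = 204284/171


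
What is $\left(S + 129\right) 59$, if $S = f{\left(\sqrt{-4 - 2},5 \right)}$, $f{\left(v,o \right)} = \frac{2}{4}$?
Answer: $\frac{15281}{2} \approx 7640.5$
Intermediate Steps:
$f{\left(v,o \right)} = \frac{1}{2}$ ($f{\left(v,o \right)} = 2 \cdot \frac{1}{4} = \frac{1}{2}$)
$S = \frac{1}{2} \approx 0.5$
$\left(S + 129\right) 59 = \left(\frac{1}{2} + 129\right) 59 = \frac{259}{2} \cdot 59 = \frac{15281}{2}$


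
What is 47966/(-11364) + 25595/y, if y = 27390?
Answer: -8524393/2593833 ≈ -3.2864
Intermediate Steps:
47966/(-11364) + 25595/y = 47966/(-11364) + 25595/27390 = 47966*(-1/11364) + 25595*(1/27390) = -23983/5682 + 5119/5478 = -8524393/2593833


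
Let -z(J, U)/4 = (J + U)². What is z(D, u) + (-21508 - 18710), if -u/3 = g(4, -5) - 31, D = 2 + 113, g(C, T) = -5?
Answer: -239134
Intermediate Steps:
D = 115
u = 108 (u = -3*(-5 - 31) = -3*(-36) = 108)
z(J, U) = -4*(J + U)²
z(D, u) + (-21508 - 18710) = -4*(115 + 108)² + (-21508 - 18710) = -4*223² - 40218 = -4*49729 - 40218 = -198916 - 40218 = -239134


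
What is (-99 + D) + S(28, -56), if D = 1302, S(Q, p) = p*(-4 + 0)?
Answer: 1427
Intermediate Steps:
S(Q, p) = -4*p (S(Q, p) = p*(-4) = -4*p)
(-99 + D) + S(28, -56) = (-99 + 1302) - 4*(-56) = 1203 + 224 = 1427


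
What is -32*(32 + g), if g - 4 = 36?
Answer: -2304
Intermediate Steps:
g = 40 (g = 4 + 36 = 40)
-32*(32 + g) = -32*(32 + 40) = -32*72 = -2304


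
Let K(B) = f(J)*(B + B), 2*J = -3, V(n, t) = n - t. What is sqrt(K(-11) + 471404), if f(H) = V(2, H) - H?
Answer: 3*sqrt(52366) ≈ 686.51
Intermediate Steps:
J = -3/2 (J = (1/2)*(-3) = -3/2 ≈ -1.5000)
f(H) = 2 - 2*H (f(H) = (2 - H) - H = 2 - 2*H)
K(B) = 10*B (K(B) = (2 - 2*(-3/2))*(B + B) = (2 + 3)*(2*B) = 5*(2*B) = 10*B)
sqrt(K(-11) + 471404) = sqrt(10*(-11) + 471404) = sqrt(-110 + 471404) = sqrt(471294) = 3*sqrt(52366)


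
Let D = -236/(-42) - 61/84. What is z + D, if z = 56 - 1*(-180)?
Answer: 6745/28 ≈ 240.89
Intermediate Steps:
z = 236 (z = 56 + 180 = 236)
D = 137/28 (D = -236*(-1/42) - 61*1/84 = 118/21 - 61/84 = 137/28 ≈ 4.8929)
z + D = 236 + 137/28 = 6745/28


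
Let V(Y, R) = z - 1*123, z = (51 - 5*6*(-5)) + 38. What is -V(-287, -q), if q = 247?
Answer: -116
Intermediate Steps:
z = 239 (z = (51 - 30*(-5)) + 38 = (51 + 150) + 38 = 201 + 38 = 239)
V(Y, R) = 116 (V(Y, R) = 239 - 1*123 = 239 - 123 = 116)
-V(-287, -q) = -1*116 = -116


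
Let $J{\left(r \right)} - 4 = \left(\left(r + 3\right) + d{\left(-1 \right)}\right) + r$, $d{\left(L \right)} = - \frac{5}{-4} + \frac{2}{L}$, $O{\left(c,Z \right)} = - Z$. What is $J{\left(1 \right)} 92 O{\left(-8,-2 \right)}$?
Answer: $1518$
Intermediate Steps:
$d{\left(L \right)} = \frac{5}{4} + \frac{2}{L}$ ($d{\left(L \right)} = \left(-5\right) \left(- \frac{1}{4}\right) + \frac{2}{L} = \frac{5}{4} + \frac{2}{L}$)
$J{\left(r \right)} = \frac{25}{4} + 2 r$ ($J{\left(r \right)} = 4 + \left(\left(\left(r + 3\right) + \left(\frac{5}{4} + \frac{2}{-1}\right)\right) + r\right) = 4 + \left(\left(\left(3 + r\right) + \left(\frac{5}{4} + 2 \left(-1\right)\right)\right) + r\right) = 4 + \left(\left(\left(3 + r\right) + \left(\frac{5}{4} - 2\right)\right) + r\right) = 4 + \left(\left(\left(3 + r\right) - \frac{3}{4}\right) + r\right) = 4 + \left(\left(\frac{9}{4} + r\right) + r\right) = 4 + \left(\frac{9}{4} + 2 r\right) = \frac{25}{4} + 2 r$)
$J{\left(1 \right)} 92 O{\left(-8,-2 \right)} = \left(\frac{25}{4} + 2 \cdot 1\right) 92 \left(\left(-1\right) \left(-2\right)\right) = \left(\frac{25}{4} + 2\right) 92 \cdot 2 = \frac{33}{4} \cdot 92 \cdot 2 = 759 \cdot 2 = 1518$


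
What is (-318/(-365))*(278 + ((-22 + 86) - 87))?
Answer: 16218/73 ≈ 222.16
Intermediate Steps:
(-318/(-365))*(278 + ((-22 + 86) - 87)) = (-318*(-1/365))*(278 + (64 - 87)) = 318*(278 - 23)/365 = (318/365)*255 = 16218/73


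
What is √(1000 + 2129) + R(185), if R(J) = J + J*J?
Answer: 34410 + √3129 ≈ 34466.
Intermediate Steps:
R(J) = J + J²
√(1000 + 2129) + R(185) = √(1000 + 2129) + 185*(1 + 185) = √3129 + 185*186 = √3129 + 34410 = 34410 + √3129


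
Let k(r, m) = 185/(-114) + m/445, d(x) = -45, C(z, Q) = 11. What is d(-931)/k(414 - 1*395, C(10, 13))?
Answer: 2282850/81071 ≈ 28.159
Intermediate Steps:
k(r, m) = -185/114 + m/445 (k(r, m) = 185*(-1/114) + m*(1/445) = -185/114 + m/445)
d(-931)/k(414 - 1*395, C(10, 13)) = -45/(-185/114 + (1/445)*11) = -45/(-185/114 + 11/445) = -45/(-81071/50730) = -45*(-50730/81071) = 2282850/81071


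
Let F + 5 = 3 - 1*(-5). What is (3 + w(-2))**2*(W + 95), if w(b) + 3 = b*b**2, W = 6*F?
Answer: 7232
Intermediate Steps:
F = 3 (F = -5 + (3 - 1*(-5)) = -5 + (3 + 5) = -5 + 8 = 3)
W = 18 (W = 6*3 = 18)
w(b) = -3 + b**3 (w(b) = -3 + b*b**2 = -3 + b**3)
(3 + w(-2))**2*(W + 95) = (3 + (-3 + (-2)**3))**2*(18 + 95) = (3 + (-3 - 8))**2*113 = (3 - 11)**2*113 = (-8)**2*113 = 64*113 = 7232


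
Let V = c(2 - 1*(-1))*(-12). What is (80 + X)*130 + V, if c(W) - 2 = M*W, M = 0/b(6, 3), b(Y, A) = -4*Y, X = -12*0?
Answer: 10376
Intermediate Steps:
X = 0
M = 0 (M = 0/((-4*6)) = 0/(-24) = 0*(-1/24) = 0)
c(W) = 2 (c(W) = 2 + 0*W = 2 + 0 = 2)
V = -24 (V = 2*(-12) = -24)
(80 + X)*130 + V = (80 + 0)*130 - 24 = 80*130 - 24 = 10400 - 24 = 10376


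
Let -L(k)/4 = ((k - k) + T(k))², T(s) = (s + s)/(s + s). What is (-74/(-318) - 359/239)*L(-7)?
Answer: 192952/38001 ≈ 5.0776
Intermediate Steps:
T(s) = 1 (T(s) = (2*s)/((2*s)) = (2*s)*(1/(2*s)) = 1)
L(k) = -4 (L(k) = -4*((k - k) + 1)² = -4*(0 + 1)² = -4*1² = -4*1 = -4)
(-74/(-318) - 359/239)*L(-7) = (-74/(-318) - 359/239)*(-4) = (-74*(-1/318) - 359*1/239)*(-4) = (37/159 - 359/239)*(-4) = -48238/38001*(-4) = 192952/38001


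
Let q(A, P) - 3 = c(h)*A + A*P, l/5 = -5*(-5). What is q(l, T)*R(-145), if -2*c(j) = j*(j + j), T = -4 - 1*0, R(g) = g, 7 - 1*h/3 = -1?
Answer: 10512065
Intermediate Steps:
h = 24 (h = 21 - 3*(-1) = 21 + 3 = 24)
T = -4 (T = -4 + 0 = -4)
l = 125 (l = 5*(-5*(-5)) = 5*25 = 125)
c(j) = -j² (c(j) = -j*(j + j)/2 = -j*2*j/2 = -j²)
q(A, P) = 3 - 576*A + A*P (q(A, P) = 3 + ((-1*24²)*A + A*P) = 3 + ((-1*576)*A + A*P) = 3 + (-576*A + A*P) = 3 - 576*A + A*P)
q(l, T)*R(-145) = (3 - 576*125 + 125*(-4))*(-145) = (3 - 72000 - 500)*(-145) = -72497*(-145) = 10512065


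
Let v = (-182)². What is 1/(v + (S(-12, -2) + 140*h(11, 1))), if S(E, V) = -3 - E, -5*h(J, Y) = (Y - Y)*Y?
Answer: 1/33133 ≈ 3.0181e-5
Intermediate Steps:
h(J, Y) = 0 (h(J, Y) = -(Y - Y)*Y/5 = -0*Y = -⅕*0 = 0)
v = 33124
1/(v + (S(-12, -2) + 140*h(11, 1))) = 1/(33124 + ((-3 - 1*(-12)) + 140*0)) = 1/(33124 + ((-3 + 12) + 0)) = 1/(33124 + (9 + 0)) = 1/(33124 + 9) = 1/33133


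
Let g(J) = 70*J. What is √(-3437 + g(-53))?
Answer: I*√7147 ≈ 84.54*I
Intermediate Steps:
√(-3437 + g(-53)) = √(-3437 + 70*(-53)) = √(-3437 - 3710) = √(-7147) = I*√7147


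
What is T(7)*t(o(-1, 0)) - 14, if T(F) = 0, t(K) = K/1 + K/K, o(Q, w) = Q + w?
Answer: -14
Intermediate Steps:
t(K) = 1 + K (t(K) = K*1 + 1 = K + 1 = 1 + K)
T(7)*t(o(-1, 0)) - 14 = 0*(1 + (-1 + 0)) - 14 = 0*(1 - 1) - 14 = 0*0 - 14 = 0 - 14 = -14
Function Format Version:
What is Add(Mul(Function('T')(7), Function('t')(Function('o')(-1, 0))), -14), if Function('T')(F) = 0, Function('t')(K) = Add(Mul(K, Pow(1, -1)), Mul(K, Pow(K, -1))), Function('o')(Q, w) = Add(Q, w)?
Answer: -14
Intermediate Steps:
Function('t')(K) = Add(1, K) (Function('t')(K) = Add(Mul(K, 1), 1) = Add(K, 1) = Add(1, K))
Add(Mul(Function('T')(7), Function('t')(Function('o')(-1, 0))), -14) = Add(Mul(0, Add(1, Add(-1, 0))), -14) = Add(Mul(0, Add(1, -1)), -14) = Add(Mul(0, 0), -14) = Add(0, -14) = -14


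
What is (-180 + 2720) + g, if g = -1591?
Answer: 949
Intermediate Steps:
(-180 + 2720) + g = (-180 + 2720) - 1591 = 2540 - 1591 = 949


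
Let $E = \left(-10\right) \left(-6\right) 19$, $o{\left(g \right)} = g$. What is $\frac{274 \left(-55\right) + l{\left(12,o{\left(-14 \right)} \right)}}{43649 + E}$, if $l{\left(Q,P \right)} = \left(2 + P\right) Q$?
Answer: $- \frac{15214}{44789} \approx -0.33968$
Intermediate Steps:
$E = 1140$ ($E = 60 \cdot 19 = 1140$)
$l{\left(Q,P \right)} = Q \left(2 + P\right)$
$\frac{274 \left(-55\right) + l{\left(12,o{\left(-14 \right)} \right)}}{43649 + E} = \frac{274 \left(-55\right) + 12 \left(2 - 14\right)}{43649 + 1140} = \frac{-15070 + 12 \left(-12\right)}{44789} = \left(-15070 - 144\right) \frac{1}{44789} = \left(-15214\right) \frac{1}{44789} = - \frac{15214}{44789}$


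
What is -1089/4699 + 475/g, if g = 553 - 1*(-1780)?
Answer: -308612/10962767 ≈ -0.028151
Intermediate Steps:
g = 2333 (g = 553 + 1780 = 2333)
-1089/4699 + 475/g = -1089/4699 + 475/2333 = -308612/10962767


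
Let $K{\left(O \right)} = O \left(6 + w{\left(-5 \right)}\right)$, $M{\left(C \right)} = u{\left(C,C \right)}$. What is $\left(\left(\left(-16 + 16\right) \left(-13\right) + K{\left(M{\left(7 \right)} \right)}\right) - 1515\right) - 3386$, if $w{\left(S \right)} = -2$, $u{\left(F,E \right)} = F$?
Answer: $-4873$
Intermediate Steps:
$M{\left(C \right)} = C$
$K{\left(O \right)} = 4 O$ ($K{\left(O \right)} = O \left(6 - 2\right) = O 4 = 4 O$)
$\left(\left(\left(-16 + 16\right) \left(-13\right) + K{\left(M{\left(7 \right)} \right)}\right) - 1515\right) - 3386 = \left(\left(\left(-16 + 16\right) \left(-13\right) + 4 \cdot 7\right) - 1515\right) - 3386 = \left(\left(0 \left(-13\right) + 28\right) - 1515\right) - 3386 = \left(\left(0 + 28\right) - 1515\right) - 3386 = \left(28 - 1515\right) - 3386 = -1487 - 3386 = -4873$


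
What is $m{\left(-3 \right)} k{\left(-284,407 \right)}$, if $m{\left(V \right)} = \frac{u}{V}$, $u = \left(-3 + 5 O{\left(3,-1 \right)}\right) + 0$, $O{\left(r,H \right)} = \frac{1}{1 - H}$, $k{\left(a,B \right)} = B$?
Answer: $\frac{407}{6} \approx 67.833$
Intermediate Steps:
$u = - \frac{1}{2}$ ($u = \left(-3 + 5 \left(- \frac{1}{-1 - 1}\right)\right) + 0 = \left(-3 + 5 \left(- \frac{1}{-2}\right)\right) + 0 = \left(-3 + 5 \left(\left(-1\right) \left(- \frac{1}{2}\right)\right)\right) + 0 = \left(-3 + 5 \cdot \frac{1}{2}\right) + 0 = \left(-3 + \frac{5}{2}\right) + 0 = - \frac{1}{2} + 0 = - \frac{1}{2} \approx -0.5$)
$m{\left(V \right)} = - \frac{1}{2 V}$
$m{\left(-3 \right)} k{\left(-284,407 \right)} = - \frac{1}{2 \left(-3\right)} 407 = \left(- \frac{1}{2}\right) \left(- \frac{1}{3}\right) 407 = \frac{1}{6} \cdot 407 = \frac{407}{6}$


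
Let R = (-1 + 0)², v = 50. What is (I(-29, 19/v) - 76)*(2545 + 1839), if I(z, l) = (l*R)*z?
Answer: -9537392/25 ≈ -3.8150e+5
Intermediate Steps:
R = 1 (R = (-1)² = 1)
I(z, l) = l*z (I(z, l) = (l*1)*z = l*z)
(I(-29, 19/v) - 76)*(2545 + 1839) = ((19/50)*(-29) - 76)*(2545 + 1839) = ((19*(1/50))*(-29) - 76)*4384 = ((19/50)*(-29) - 76)*4384 = (-551/50 - 76)*4384 = -4351/50*4384 = -9537392/25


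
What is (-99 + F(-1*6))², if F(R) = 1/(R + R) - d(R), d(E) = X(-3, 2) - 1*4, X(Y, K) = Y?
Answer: 1221025/144 ≈ 8479.3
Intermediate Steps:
d(E) = -7 (d(E) = -3 - 1*4 = -3 - 4 = -7)
F(R) = 7 + 1/(2*R) (F(R) = 1/(R + R) - 1*(-7) = 1/(2*R) + 7 = 7 + 1/(2*R))
(-99 + F(-1*6))² = (-99 + (7 + 1/(2*((-1*6)))))² = (-99 + (7 + (½)/(-6)))² = (-99 + (7 + (½)*(-⅙)))² = (-99 + (7 - 1/12))² = (-99 + 83/12)² = (-1105/12)² = 1221025/144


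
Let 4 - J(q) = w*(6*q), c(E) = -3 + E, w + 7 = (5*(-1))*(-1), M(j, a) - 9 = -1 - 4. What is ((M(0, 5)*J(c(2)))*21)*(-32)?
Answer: 21504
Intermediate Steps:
M(j, a) = 4 (M(j, a) = 9 + (-1 - 4) = 9 - 5 = 4)
w = -2 (w = -7 + (5*(-1))*(-1) = -7 - 5*(-1) = -7 + 5 = -2)
J(q) = 4 + 12*q (J(q) = 4 - (-2)*6*q = 4 - (-12)*q = 4 + 12*q)
((M(0, 5)*J(c(2)))*21)*(-32) = ((4*(4 + 12*(-3 + 2)))*21)*(-32) = ((4*(4 + 12*(-1)))*21)*(-32) = ((4*(4 - 12))*21)*(-32) = ((4*(-8))*21)*(-32) = -32*21*(-32) = -672*(-32) = 21504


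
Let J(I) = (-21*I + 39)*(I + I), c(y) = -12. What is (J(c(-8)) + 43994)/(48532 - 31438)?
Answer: 18505/8547 ≈ 2.1651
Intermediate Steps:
J(I) = 2*I*(39 - 21*I) (J(I) = (39 - 21*I)*(2*I) = 2*I*(39 - 21*I))
(J(c(-8)) + 43994)/(48532 - 31438) = (6*(-12)*(13 - 7*(-12)) + 43994)/(48532 - 31438) = (6*(-12)*(13 + 84) + 43994)/17094 = (6*(-12)*97 + 43994)*(1/17094) = (-6984 + 43994)*(1/17094) = 37010*(1/17094) = 18505/8547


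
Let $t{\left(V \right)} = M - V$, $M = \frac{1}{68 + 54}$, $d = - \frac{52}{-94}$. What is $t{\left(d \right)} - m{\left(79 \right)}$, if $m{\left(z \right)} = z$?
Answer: $- \frac{456111}{5734} \approx -79.545$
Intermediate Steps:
$d = \frac{26}{47}$ ($d = \left(-52\right) \left(- \frac{1}{94}\right) = \frac{26}{47} \approx 0.55319$)
$M = \frac{1}{122} \approx 0.0081967$
$t{\left(V \right)} = \frac{1}{122} - V$
$t{\left(d \right)} - m{\left(79 \right)} = \left(\frac{1}{122} - \frac{26}{47}\right) - 79 = - \frac{3125}{5734} - 79 = - \frac{456111}{5734}$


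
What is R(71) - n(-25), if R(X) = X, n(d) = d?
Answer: 96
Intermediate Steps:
R(71) - n(-25) = 71 - 1*(-25) = 71 + 25 = 96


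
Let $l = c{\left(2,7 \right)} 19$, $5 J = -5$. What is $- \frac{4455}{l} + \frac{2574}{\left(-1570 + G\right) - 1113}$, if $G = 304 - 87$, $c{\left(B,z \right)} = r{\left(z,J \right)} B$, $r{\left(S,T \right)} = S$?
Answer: $- \frac{648373}{36442} \approx -17.792$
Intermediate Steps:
$J = -1$ ($J = \frac{1}{5} \left(-5\right) = -1$)
$c{\left(B,z \right)} = B z$ ($c{\left(B,z \right)} = z B = B z$)
$l = 266$ ($l = 2 \cdot 7 \cdot 19 = 14 \cdot 19 = 266$)
$G = 217$
$- \frac{4455}{l} + \frac{2574}{\left(-1570 + G\right) - 1113} = - \frac{4455}{266} + \frac{2574}{\left(-1570 + 217\right) - 1113} = \left(-4455\right) \frac{1}{266} + \frac{2574}{-1353 - 1113} = - \frac{4455}{266} + \frac{2574}{-2466} = - \frac{4455}{266} + 2574 \left(- \frac{1}{2466}\right) = - \frac{4455}{266} - \frac{143}{137} = - \frac{648373}{36442}$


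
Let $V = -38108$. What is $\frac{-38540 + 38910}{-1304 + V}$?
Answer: $- \frac{185}{19706} \approx -0.009388$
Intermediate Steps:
$\frac{-38540 + 38910}{-1304 + V} = \frac{-38540 + 38910}{-1304 - 38108} = \frac{370}{-39412} = 370 \left(- \frac{1}{39412}\right) = - \frac{185}{19706}$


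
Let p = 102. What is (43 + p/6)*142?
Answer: 8520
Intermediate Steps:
(43 + p/6)*142 = (43 + 102/6)*142 = (43 + 102*(⅙))*142 = (43 + 17)*142 = 60*142 = 8520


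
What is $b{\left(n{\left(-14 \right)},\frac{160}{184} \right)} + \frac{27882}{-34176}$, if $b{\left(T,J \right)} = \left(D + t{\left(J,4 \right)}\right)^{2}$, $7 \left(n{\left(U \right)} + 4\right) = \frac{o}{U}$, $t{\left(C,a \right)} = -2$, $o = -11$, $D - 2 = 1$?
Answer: $\frac{1049}{5696} \approx 0.18416$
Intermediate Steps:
$D = 3$ ($D = 2 + 1 = 3$)
$n{\left(U \right)} = -4 - \frac{11}{7 U}$ ($n{\left(U \right)} = -4 + \frac{\left(-11\right) \frac{1}{U}}{7} = -4 - \frac{11}{7 U}$)
$b{\left(T,J \right)} = 1$ ($b{\left(T,J \right)} = \left(3 - 2\right)^{2} = 1^{2} = 1$)
$b{\left(n{\left(-14 \right)},\frac{160}{184} \right)} + \frac{27882}{-34176} = 1 + \frac{27882}{-34176} = 1 + 27882 \left(- \frac{1}{34176}\right) = 1 - \frac{4647}{5696} = \frac{1049}{5696}$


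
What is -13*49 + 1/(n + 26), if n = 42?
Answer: -43315/68 ≈ -636.99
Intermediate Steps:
-13*49 + 1/(n + 26) = -13*49 + 1/(42 + 26) = -637 + 1/68 = -43315/68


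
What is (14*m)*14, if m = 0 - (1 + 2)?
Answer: -588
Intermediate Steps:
m = -3 (m = 0 - 1*3 = 0 - 3 = -3)
(14*m)*14 = (14*(-3))*14 = -42*14 = -588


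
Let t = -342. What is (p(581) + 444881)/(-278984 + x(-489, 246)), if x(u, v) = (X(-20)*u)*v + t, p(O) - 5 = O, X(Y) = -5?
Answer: 445467/322144 ≈ 1.3828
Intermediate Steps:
p(O) = 5 + O
x(u, v) = -342 - 5*u*v (x(u, v) = (-5*u)*v - 342 = -5*u*v - 342 = -342 - 5*u*v)
(p(581) + 444881)/(-278984 + x(-489, 246)) = ((5 + 581) + 444881)/(-278984 + (-342 - 5*(-489)*246)) = (586 + 444881)/(-278984 + (-342 + 601470)) = 445467/(-278984 + 601128) = 445467/322144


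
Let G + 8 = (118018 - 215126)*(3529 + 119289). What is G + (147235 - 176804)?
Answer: -11926639921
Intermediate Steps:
G = -11926610352 (G = -8 + (118018 - 215126)*(3529 + 119289) = -8 - 97108*122818 = -8 - 11926610344 = -11926610352)
G + (147235 - 176804) = -11926610352 + (147235 - 176804) = -11926610352 - 29569 = -11926639921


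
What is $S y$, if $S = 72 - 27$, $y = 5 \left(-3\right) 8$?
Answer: $-5400$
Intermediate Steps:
$y = -120$ ($y = \left(-15\right) 8 = -120$)
$S = 45$ ($S = 72 - 27 = 45$)
$S y = 45 \left(-120\right) = -5400$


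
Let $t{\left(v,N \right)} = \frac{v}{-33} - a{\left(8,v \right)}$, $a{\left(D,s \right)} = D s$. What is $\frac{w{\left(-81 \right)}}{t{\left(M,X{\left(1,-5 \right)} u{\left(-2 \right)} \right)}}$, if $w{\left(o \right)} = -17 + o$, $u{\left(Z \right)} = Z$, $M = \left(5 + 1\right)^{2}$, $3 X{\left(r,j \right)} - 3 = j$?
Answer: $\frac{539}{1590} \approx 0.33899$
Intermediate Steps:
$X{\left(r,j \right)} = 1 + \frac{j}{3}$
$M = 36$ ($M = 6^{2} = 36$)
$t{\left(v,N \right)} = - \frac{265 v}{33}$ ($t{\left(v,N \right)} = \frac{v}{-33} - 8 v = v \left(- \frac{1}{33}\right) - 8 v = - \frac{v}{33} - 8 v = - \frac{265 v}{33}$)
$\frac{w{\left(-81 \right)}}{t{\left(M,X{\left(1,-5 \right)} u{\left(-2 \right)} \right)}} = \frac{-17 - 81}{\left(- \frac{265}{33}\right) 36} = - \frac{98}{- \frac{3180}{11}} = \left(-98\right) \left(- \frac{11}{3180}\right) = \frac{539}{1590}$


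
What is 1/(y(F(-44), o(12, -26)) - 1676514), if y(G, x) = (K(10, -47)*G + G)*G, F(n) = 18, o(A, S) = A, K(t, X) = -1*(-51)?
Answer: -1/1659666 ≈ -6.0253e-7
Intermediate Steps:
K(t, X) = 51
y(G, x) = 52*G² (y(G, x) = (51*G + G)*G = (52*G)*G = 52*G²)
1/(y(F(-44), o(12, -26)) - 1676514) = 1/(52*18² - 1676514) = 1/(52*324 - 1676514) = 1/(16848 - 1676514) = 1/(-1659666) = -1/1659666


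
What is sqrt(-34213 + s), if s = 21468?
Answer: I*sqrt(12745) ≈ 112.89*I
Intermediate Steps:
sqrt(-34213 + s) = sqrt(-34213 + 21468) = sqrt(-12745) = I*sqrt(12745)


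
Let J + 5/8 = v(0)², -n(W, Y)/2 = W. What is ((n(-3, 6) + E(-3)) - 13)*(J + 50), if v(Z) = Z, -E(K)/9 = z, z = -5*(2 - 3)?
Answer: -5135/2 ≈ -2567.5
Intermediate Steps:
n(W, Y) = -2*W
z = 5 (z = -5*(-1) = 5)
E(K) = -45 (E(K) = -9*5 = -45)
J = -5/8 (J = -5/8 + 0² = -5/8 + 0 = -5/8 ≈ -0.62500)
((n(-3, 6) + E(-3)) - 13)*(J + 50) = ((-2*(-3) - 45) - 13)*(-5/8 + 50) = ((6 - 45) - 13)*(395/8) = (-39 - 13)*(395/8) = -52*395/8 = -5135/2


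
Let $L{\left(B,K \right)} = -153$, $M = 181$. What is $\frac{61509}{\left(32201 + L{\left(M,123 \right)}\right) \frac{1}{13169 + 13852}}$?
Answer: $\frac{1662034689}{32048} \approx 51861.0$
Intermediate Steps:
$\frac{61509}{\left(32201 + L{\left(M,123 \right)}\right) \frac{1}{13169 + 13852}} = \frac{61509}{\left(32201 - 153\right) \frac{1}{13169 + 13852}} = \frac{61509}{32048 \cdot \frac{1}{27021}} = \frac{61509}{\frac{32048}{27021}} = 61509 \cdot \frac{27021}{32048} = \frac{1662034689}{32048}$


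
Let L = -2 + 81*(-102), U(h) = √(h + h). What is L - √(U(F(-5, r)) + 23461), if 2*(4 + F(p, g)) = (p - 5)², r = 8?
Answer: -8264 - √(23461 + 2*√23) ≈ -8417.2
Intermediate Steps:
F(p, g) = -4 + (-5 + p)²/2 (F(p, g) = -4 + (p - 5)²/2 = -4 + (-5 + p)²/2)
U(h) = √2*√h (U(h) = √(2*h) = √2*√h)
L = -8264 (L = -2 - 8262 = -8264)
L - √(U(F(-5, r)) + 23461) = -8264 - √(√2*√(-4 + (-5 - 5)²/2) + 23461) = -8264 - √(√2*√(-4 + (½)*(-10)²) + 23461) = -8264 - √(√2*√(-4 + (½)*100) + 23461) = -8264 - √(√2*√(-4 + 50) + 23461) = -8264 - √(√2*√46 + 23461) = -8264 - √(2*√23 + 23461) = -8264 - √(23461 + 2*√23)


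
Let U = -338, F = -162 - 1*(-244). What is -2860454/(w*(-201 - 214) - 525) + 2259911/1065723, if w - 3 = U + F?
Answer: -1406179358036/55668040905 ≈ -25.260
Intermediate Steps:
F = 82 (F = -162 + 244 = 82)
w = -253 (w = 3 + (-338 + 82) = 3 - 256 = -253)
-2860454/(w*(-201 - 214) - 525) + 2259911/1065723 = -2860454/(-253*(-201 - 214) - 525) + 2259911/1065723 = -2860454/(-253*(-415) - 525) + 2259911*(1/1065723) = -2860454/(104995 - 525) + 2259911/1065723 = -2860454/104470 + 2259911/1065723 = -2860454*1/104470 + 2259911/1065723 = -1430227/52235 + 2259911/1065723 = -1406179358036/55668040905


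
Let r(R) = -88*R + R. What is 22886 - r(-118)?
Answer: 12620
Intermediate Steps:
r(R) = -87*R
22886 - r(-118) = 22886 - (-87)*(-118) = 22886 - 1*10266 = 22886 - 10266 = 12620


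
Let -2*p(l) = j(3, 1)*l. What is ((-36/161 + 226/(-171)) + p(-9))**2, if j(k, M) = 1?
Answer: 26469663025/3031823844 ≈ 8.7306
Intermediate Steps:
p(l) = -l/2
((-36/161 + 226/(-171)) + p(-9))**2 = ((-36/161 + 226/(-171)) - 1/2*(-9))**2 = ((-36*1/161 + 226*(-1/171)) + 9/2)**2 = ((-36/161 - 226/171) + 9/2)**2 = (-42542/27531 + 9/2)**2 = (162695/55062)**2 = 26469663025/3031823844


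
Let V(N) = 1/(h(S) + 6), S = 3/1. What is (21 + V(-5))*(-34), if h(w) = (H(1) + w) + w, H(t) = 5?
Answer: -716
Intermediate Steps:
S = 3 (S = 3*1 = 3)
h(w) = 5 + 2*w (h(w) = (5 + w) + w = 5 + 2*w)
V(N) = 1/17 (V(N) = 1/((5 + 2*3) + 6) = 1/((5 + 6) + 6) = 1/(11 + 6) = 1/17)
(21 + V(-5))*(-34) = (21 + 1/17)*(-34) = (358/17)*(-34) = -716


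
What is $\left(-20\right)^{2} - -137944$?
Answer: $138344$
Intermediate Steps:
$\left(-20\right)^{2} - -137944 = 400 + 137944 = 138344$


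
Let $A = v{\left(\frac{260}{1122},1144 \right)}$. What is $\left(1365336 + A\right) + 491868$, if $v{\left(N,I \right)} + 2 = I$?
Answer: $1858346$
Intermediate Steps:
$v{\left(N,I \right)} = -2 + I$
$A = 1142$ ($A = -2 + 1144 = 1142$)
$\left(1365336 + A\right) + 491868 = \left(1365336 + 1142\right) + 491868 = 1366478 + 491868 = 1858346$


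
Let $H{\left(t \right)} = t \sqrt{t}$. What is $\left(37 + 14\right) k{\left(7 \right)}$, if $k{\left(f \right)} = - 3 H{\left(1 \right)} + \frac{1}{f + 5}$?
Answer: $- \frac{595}{4} \approx -148.75$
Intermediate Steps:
$H{\left(t \right)} = t^{\frac{3}{2}}$
$k{\left(f \right)} = -3 + \frac{1}{5 + f}$ ($k{\left(f \right)} = - 3 \cdot 1^{\frac{3}{2}} + \frac{1}{f + 5} = \left(-3\right) 1 + \frac{1}{5 + f} = -3 + \frac{1}{5 + f}$)
$\left(37 + 14\right) k{\left(7 \right)} = \left(37 + 14\right) \frac{-14 - 21}{5 + 7} = 51 \frac{-14 - 21}{12} = 51 \cdot \frac{1}{12} \left(-35\right) = 51 \left(- \frac{35}{12}\right) = - \frac{595}{4}$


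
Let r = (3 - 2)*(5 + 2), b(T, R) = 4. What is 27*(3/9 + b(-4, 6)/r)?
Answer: 171/7 ≈ 24.429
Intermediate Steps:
r = 7 (r = 1*7 = 7)
27*(3/9 + b(-4, 6)/r) = 27*(3/9 + 4/7) = 27*(3*(⅑) + 4*(⅐)) = 27*(⅓ + 4/7) = 27*(19/21) = 171/7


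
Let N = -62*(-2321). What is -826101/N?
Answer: -826101/143902 ≈ -5.7407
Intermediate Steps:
N = 143902
-826101/N = -826101/143902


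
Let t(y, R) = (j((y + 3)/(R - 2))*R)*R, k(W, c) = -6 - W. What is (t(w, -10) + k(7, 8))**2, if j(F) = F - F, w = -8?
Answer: 169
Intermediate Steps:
j(F) = 0
t(y, R) = 0 (t(y, R) = (0*R)*R = 0*R = 0)
(t(w, -10) + k(7, 8))**2 = (0 + (-6 - 1*7))**2 = (0 + (-6 - 7))**2 = (0 - 13)**2 = (-13)**2 = 169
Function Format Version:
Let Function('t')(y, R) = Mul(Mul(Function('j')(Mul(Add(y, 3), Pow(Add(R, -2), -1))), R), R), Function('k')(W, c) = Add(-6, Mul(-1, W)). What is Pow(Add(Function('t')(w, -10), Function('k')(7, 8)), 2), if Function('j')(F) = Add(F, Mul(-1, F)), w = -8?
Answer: 169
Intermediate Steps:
Function('j')(F) = 0
Function('t')(y, R) = 0 (Function('t')(y, R) = Mul(Mul(0, R), R) = Mul(0, R) = 0)
Pow(Add(Function('t')(w, -10), Function('k')(7, 8)), 2) = Pow(Add(0, Add(-6, Mul(-1, 7))), 2) = Pow(Add(0, Add(-6, -7)), 2) = Pow(Add(0, -13), 2) = Pow(-13, 2) = 169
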